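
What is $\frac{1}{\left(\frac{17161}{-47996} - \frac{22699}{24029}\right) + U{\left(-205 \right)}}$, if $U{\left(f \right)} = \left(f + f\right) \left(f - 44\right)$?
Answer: $\frac{1153295884}{117738474974687} \approx 9.7954 \cdot 10^{-6}$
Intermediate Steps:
$U{\left(f \right)} = 2 f \left(-44 + f\right)$
$\frac{1}{\left(\frac{17161}{-47996} - \frac{22699}{24029}\right) + U{\left(-205 \right)}} = \frac{1}{\left(\frac{17161}{-47996} - \frac{22699}{24029}\right) + 2 \left(-205\right) \left(-44 - 205\right)} = \frac{1}{\left(17161 \left(- \frac{1}{47996}\right) - \frac{22699}{24029}\right) + 2 \left(-205\right) \left(-249\right)} = \frac{1}{\left(- \frac{17161}{47996} - \frac{22699}{24029}\right) + 102090} = \frac{1}{- \frac{1501822873}{1153295884} + 102090} = \frac{1}{\frac{117738474974687}{1153295884}} = \frac{1153295884}{117738474974687}$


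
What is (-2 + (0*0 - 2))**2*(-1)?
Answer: -16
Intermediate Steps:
(-2 + (0*0 - 2))**2*(-1) = (-2 + (0 - 2))**2*(-1) = (-2 - 2)**2*(-1) = (-4)**2*(-1) = 16*(-1) = -16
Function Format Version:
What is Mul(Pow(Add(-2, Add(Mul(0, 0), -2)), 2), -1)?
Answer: -16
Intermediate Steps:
Mul(Pow(Add(-2, Add(Mul(0, 0), -2)), 2), -1) = Mul(Pow(Add(-2, Add(0, -2)), 2), -1) = Mul(Pow(Add(-2, -2), 2), -1) = Mul(Pow(-4, 2), -1) = Mul(16, -1) = -16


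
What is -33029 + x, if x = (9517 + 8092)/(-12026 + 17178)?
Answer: -170147799/5152 ≈ -33026.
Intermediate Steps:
x = 17609/5152 ≈ 3.4179
-33029 + x = -33029 + 17609/5152 = -170147799/5152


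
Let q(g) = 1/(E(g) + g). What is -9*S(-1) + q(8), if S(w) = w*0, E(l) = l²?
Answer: 1/72 ≈ 0.013889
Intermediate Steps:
S(w) = 0
q(g) = 1/(g + g²) (q(g) = 1/(g² + g) = 1/(g + g²))
-9*S(-1) + q(8) = -9*0 + 1/(8*(1 + 8)) = 0 + (⅛)/9 = 0 + (⅛)*(⅑) = 0 + 1/72 = 1/72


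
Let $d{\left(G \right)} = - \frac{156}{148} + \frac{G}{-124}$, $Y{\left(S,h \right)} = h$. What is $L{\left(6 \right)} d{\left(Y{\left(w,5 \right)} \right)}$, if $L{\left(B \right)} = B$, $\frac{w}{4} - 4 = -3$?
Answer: $- \frac{15063}{2294} \approx -6.5663$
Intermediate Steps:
$w = 4$ ($w = 16 + 4 \left(-3\right) = 16 - 12 = 4$)
$d{\left(G \right)} = - \frac{39}{37} - \frac{G}{124}$ ($d{\left(G \right)} = \left(-156\right) \frac{1}{148} + G \left(- \frac{1}{124}\right) = - \frac{39}{37} - \frac{G}{124}$)
$L{\left(6 \right)} d{\left(Y{\left(w,5 \right)} \right)} = 6 \left(- \frac{39}{37} - \frac{5}{124}\right) = 6 \left(- \frac{5021}{4588}\right) = - \frac{15063}{2294}$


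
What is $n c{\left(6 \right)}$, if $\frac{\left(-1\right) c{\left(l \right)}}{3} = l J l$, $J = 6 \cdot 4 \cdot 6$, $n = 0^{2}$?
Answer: $0$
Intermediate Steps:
$n = 0$
$J = 144$ ($J = 24 \cdot 6 = 144$)
$c{\left(l \right)} = - 432 l^{2}$ ($c{\left(l \right)} = - 3 l 144 l = - 3 \cdot 144 l l = - 3 \cdot 144 l^{2} = - 432 l^{2}$)
$n c{\left(6 \right)} = 0 \left(- 432 \cdot 6^{2}\right) = 0 \left(\left(-432\right) 36\right) = 0 \left(-15552\right) = 0$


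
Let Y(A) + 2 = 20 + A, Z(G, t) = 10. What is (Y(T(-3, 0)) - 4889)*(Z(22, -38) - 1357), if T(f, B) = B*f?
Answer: 6561237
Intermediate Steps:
Y(A) = 18 + A (Y(A) = -2 + (20 + A) = 18 + A)
(Y(T(-3, 0)) - 4889)*(Z(22, -38) - 1357) = ((18 + 0*(-3)) - 4889)*(10 - 1357) = ((18 + 0) - 4889)*(-1347) = (18 - 4889)*(-1347) = -4871*(-1347) = 6561237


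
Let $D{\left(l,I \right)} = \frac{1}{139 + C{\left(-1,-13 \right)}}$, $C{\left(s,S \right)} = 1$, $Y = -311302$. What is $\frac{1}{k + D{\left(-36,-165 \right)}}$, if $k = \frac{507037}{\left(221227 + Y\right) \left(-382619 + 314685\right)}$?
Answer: $\frac{85668170700}{619014023} \approx 138.39$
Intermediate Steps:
$D{\left(l,I \right)} = \frac{1}{140}$ ($D{\left(l,I \right)} = \frac{1}{139 + 1} = \frac{1}{140}$)
$k = \frac{507037}{6119155050}$ ($k = \frac{507037}{\left(221227 - 311302\right) \left(-382619 + 314685\right)} = \frac{507037}{\left(-90075\right) \left(-67934\right)} = \frac{507037}{6119155050} \approx 8.2861 \cdot 10^{-5}$)
$\frac{1}{k + D{\left(-36,-165 \right)}} = \frac{1}{\frac{507037}{6119155050} + \frac{1}{140}} = \frac{1}{\frac{619014023}{85668170700}} = \frac{85668170700}{619014023}$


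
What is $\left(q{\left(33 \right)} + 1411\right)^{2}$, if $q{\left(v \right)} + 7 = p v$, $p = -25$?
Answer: $335241$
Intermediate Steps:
$q{\left(v \right)} = -7 - 25 v$
$\left(q{\left(33 \right)} + 1411\right)^{2} = \left(\left(-7 - 825\right) + 1411\right)^{2} = \left(-832 + 1411\right)^{2} = 579^{2} = 335241$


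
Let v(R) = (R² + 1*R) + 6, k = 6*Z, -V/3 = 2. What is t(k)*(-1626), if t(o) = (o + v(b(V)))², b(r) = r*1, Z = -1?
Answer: -1463400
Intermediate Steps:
V = -6 (V = -3*2 = -6)
k = -6 (k = 6*(-1) = -6)
b(r) = r
v(R) = 6 + R + R² (v(R) = (R² + R) + 6 = (R + R²) + 6 = 6 + R + R²)
t(o) = (36 + o)² (t(o) = (o + (6 - 6 + (-6)²))² = (o + (6 - 6 + 36))² = (o + 36)² = (36 + o)²)
t(k)*(-1626) = (36 - 6)²*(-1626) = 30²*(-1626) = 900*(-1626) = -1463400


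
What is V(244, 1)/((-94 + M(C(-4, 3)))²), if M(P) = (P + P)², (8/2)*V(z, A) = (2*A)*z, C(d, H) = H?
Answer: 61/1682 ≈ 0.036266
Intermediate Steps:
V(z, A) = A*z/2 (V(z, A) = ((2*A)*z)/4 = (2*A*z)/4 = A*z/2)
M(P) = 4*P² (M(P) = (2*P)² = 4*P²)
V(244, 1)/((-94 + M(C(-4, 3)))²) = ((½)*1*244)/((-94 + 4*3²)²) = 122/((-94 + 4*9)²) = 122/((-94 + 36)²) = 122/((-58)²) = 122/3364 = 122*(1/3364) = 61/1682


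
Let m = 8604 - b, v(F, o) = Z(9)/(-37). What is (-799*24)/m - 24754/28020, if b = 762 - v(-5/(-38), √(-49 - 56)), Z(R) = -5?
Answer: -13531561063/4065127590 ≈ -3.3287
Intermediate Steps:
v(F, o) = 5/37 (v(F, o) = -5/(-37) = -5*(-1/37) = 5/37)
b = 28189/37 (b = 762 - 1*5/37 = 762 - 5/37 = 28189/37 ≈ 761.87)
m = 290159/37 (m = 8604 - 1*28189/37 = 8604 - 28189/37 = 290159/37 ≈ 7842.1)
(-799*24)/m - 24754/28020 = (-799*24)/(290159/37) - 24754/28020 = -19176*37/290159 - 24754*1/28020 = -709512/290159 - 12377/14010 = -13531561063/4065127590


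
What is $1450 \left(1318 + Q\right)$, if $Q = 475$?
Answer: $2599850$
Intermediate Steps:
$1450 \left(1318 + Q\right) = 1450 \left(1318 + 475\right) = 1450 \cdot 1793 = 2599850$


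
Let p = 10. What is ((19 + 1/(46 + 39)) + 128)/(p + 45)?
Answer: 1136/425 ≈ 2.6729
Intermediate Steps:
((19 + 1/(46 + 39)) + 128)/(p + 45) = ((19 + 1/(46 + 39)) + 128)/(10 + 45) = ((19 + 1/85) + 128)/55 = ((19 + 1/85) + 128)*(1/55) = (1616/85 + 128)*(1/55) = (12496/85)*(1/55) = 1136/425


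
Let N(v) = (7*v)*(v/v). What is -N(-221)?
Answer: 1547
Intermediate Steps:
N(v) = 7*v (N(v) = (7*v)*1 = 7*v)
-N(-221) = -7*(-221) = -1*(-1547) = 1547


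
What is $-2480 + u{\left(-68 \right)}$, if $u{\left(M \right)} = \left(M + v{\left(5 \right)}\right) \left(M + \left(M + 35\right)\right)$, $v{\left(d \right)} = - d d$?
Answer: $6913$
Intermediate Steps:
$v{\left(d \right)} = - d^{2}$
$u{\left(M \right)} = \left(-25 + M\right) \left(35 + 2 M\right)$ ($u{\left(M \right)} = \left(M - 5^{2}\right) \left(M + \left(M + 35\right)\right) = \left(M - 25\right) \left(M + \left(35 + M\right)\right) = \left(M - 25\right) \left(35 + 2 M\right) = \left(-25 + M\right) \left(35 + 2 M\right)$)
$-2480 + u{\left(-68 \right)} = -2480 - \left(-145 - 9248\right) = -2480 + \left(-875 + 1020 + 2 \cdot 4624\right) = -2480 + \left(-875 + 1020 + 9248\right) = -2480 + 9393 = 6913$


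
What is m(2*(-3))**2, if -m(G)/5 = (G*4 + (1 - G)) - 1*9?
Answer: 16900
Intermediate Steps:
m(G) = 40 - 15*G (m(G) = -5*((G*4 + (1 - G)) - 1*9) = -5*((4*G + (1 - G)) - 9) = -5*((1 + 3*G) - 9) = -5*(-8 + 3*G) = 40 - 15*G)
m(2*(-3))**2 = (40 - 30*(-3))**2 = (40 - 15*(-6))**2 = (40 + 90)**2 = 130**2 = 16900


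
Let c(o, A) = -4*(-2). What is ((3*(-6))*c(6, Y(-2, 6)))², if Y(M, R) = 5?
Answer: 20736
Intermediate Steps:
c(o, A) = 8
((3*(-6))*c(6, Y(-2, 6)))² = ((3*(-6))*8)² = (-18*8)² = (-144)² = 20736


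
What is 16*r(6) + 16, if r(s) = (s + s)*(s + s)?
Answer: 2320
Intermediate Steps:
r(s) = 4*s² (r(s) = (2*s)*(2*s) = 4*s²)
16*r(6) + 16 = 16*(4*6²) + 16 = 16*(4*36) + 16 = 16*144 + 16 = 2304 + 16 = 2320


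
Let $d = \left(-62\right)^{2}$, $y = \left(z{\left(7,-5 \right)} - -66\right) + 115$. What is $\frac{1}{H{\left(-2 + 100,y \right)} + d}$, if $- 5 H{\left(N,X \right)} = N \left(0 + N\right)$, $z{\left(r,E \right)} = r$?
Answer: $\frac{5}{9616} \approx 0.00051997$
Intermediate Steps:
$y = 188$ ($y = \left(7 - -66\right) + 115 = \left(7 + 66\right) + 115 = 73 + 115 = 188$)
$H{\left(N,X \right)} = - \frac{N^{2}}{5}$ ($H{\left(N,X \right)} = - \frac{N \left(0 + N\right)}{5} = - \frac{N N}{5} = - \frac{N^{2}}{5}$)
$d = 3844$
$\frac{1}{H{\left(-2 + 100,y \right)} + d} = \frac{1}{- \frac{\left(-2 + 100\right)^{2}}{5} + 3844} = \frac{1}{- \frac{98^{2}}{5} + 3844} = \frac{1}{\left(- \frac{1}{5}\right) 9604 + 3844} = \frac{1}{- \frac{9604}{5} + 3844} = \frac{1}{\frac{9616}{5}} = \frac{5}{9616}$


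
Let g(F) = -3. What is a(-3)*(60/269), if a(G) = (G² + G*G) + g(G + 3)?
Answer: 900/269 ≈ 3.3457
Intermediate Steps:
a(G) = -3 + 2*G² (a(G) = (G² + G*G) - 3 = (G² + G²) - 3 = 2*G² - 3 = -3 + 2*G²)
a(-3)*(60/269) = (-3 + 2*(-3)²)*(60/269) = (-3 + 2*9)*(60*(1/269)) = (-3 + 18)*(60/269) = 15*(60/269) = 900/269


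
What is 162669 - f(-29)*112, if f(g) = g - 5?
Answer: 166477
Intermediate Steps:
f(g) = -5 + g
162669 - f(-29)*112 = 162669 - (-5 - 29)*112 = 162669 - (-34)*112 = 162669 - 1*(-3808) = 162669 + 3808 = 166477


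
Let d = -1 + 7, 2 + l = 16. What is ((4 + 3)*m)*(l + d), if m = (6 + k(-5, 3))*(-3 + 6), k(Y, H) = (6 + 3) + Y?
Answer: 4200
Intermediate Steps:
l = 14 (l = -2 + 16 = 14)
d = 6
k(Y, H) = 9 + Y
m = 30 (m = (6 + (9 - 5))*(-3 + 6) = (6 + 4)*3 = 10*3 = 30)
((4 + 3)*m)*(l + d) = ((4 + 3)*30)*(14 + 6) = (7*30)*20 = 210*20 = 4200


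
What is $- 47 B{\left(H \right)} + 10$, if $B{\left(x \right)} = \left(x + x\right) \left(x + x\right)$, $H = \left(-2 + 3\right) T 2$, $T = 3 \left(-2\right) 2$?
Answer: $-108278$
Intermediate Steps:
$T = -12$ ($T = \left(-6\right) 2 = -12$)
$H = -24$ ($H = \left(-2 + 3\right) \left(-12\right) 2 = 1 \left(-12\right) 2 = \left(-12\right) 2 = -24$)
$B{\left(x \right)} = 4 x^{2}$ ($B{\left(x \right)} = 2 x 2 x = 4 x^{2}$)
$- 47 B{\left(H \right)} + 10 = - 47 \cdot 4 \left(-24\right)^{2} + 10 = - 47 \cdot 4 \cdot 576 + 10 = \left(-47\right) 2304 + 10 = -108288 + 10 = -108278$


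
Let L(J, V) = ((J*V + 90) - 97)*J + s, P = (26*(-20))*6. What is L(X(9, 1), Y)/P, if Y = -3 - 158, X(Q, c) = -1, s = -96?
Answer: 25/312 ≈ 0.080128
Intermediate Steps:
Y = -161
P = -3120 (P = -520*6 = -3120)
L(J, V) = -96 + J*(-7 + J*V) (L(J, V) = ((J*V + 90) - 97)*J - 96 = ((90 + J*V) - 97)*J - 96 = (-7 + J*V)*J - 96 = J*(-7 + J*V) - 96 = -96 + J*(-7 + J*V))
L(X(9, 1), Y)/P = (-96 - 7*(-1) - 161*(-1)**2)/(-3120) = (-96 + 7 - 161*1)*(-1/3120) = (-96 + 7 - 161)*(-1/3120) = -250*(-1/3120) = 25/312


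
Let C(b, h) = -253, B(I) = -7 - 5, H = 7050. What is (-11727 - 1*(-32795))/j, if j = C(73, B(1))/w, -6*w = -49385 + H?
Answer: -19389430/33 ≈ -5.8756e+5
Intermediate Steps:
B(I) = -12
w = 42335/6 (w = -(-49385 + 7050)/6 = -⅙*(-42335) = 42335/6 ≈ 7055.8)
j = -1518/42335 (j = -253/42335/6 = -253*6/42335 = -1518/42335 ≈ -0.035857)
(-11727 - 1*(-32795))/j = (-11727 - 1*(-32795))/(-1518/42335) = (-11727 + 32795)*(-42335/1518) = 21068*(-42335/1518) = -19389430/33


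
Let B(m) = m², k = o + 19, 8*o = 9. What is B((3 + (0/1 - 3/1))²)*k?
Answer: 0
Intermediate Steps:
o = 9/8 (o = (⅛)*9 = 9/8 ≈ 1.1250)
k = 161/8 (k = 9/8 + 19 = 161/8 ≈ 20.125)
B((3 + (0/1 - 3/1))²)*k = ((3 + (0/1 - 3/1))²)²*(161/8) = ((3 + (0*1 - 3*1))²)²*(161/8) = ((3 + (0 - 3))²)²*(161/8) = ((3 - 3)²)²*(161/8) = (0²)²*(161/8) = 0²*(161/8) = 0*(161/8) = 0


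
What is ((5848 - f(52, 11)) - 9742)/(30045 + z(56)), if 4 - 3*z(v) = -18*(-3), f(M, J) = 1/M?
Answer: -607467/4684420 ≈ -0.12968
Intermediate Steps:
z(v) = -50/3 (z(v) = 4/3 - (-6)*(-3) = 4/3 - ⅓*54 = 4/3 - 18 = -50/3)
((5848 - f(52, 11)) - 9742)/(30045 + z(56)) = ((5848 - 1/52) - 9742)/(30045 - 50/3) = ((5848 - 1*1/52) - 9742)/(90085/3) = ((5848 - 1/52) - 9742)*(3/90085) = (304095/52 - 9742)*(3/90085) = -202489/52*3/90085 = -607467/4684420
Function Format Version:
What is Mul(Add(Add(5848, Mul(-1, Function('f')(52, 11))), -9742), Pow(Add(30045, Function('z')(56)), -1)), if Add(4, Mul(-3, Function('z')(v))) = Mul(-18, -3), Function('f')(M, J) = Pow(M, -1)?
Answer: Rational(-607467, 4684420) ≈ -0.12968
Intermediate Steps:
Function('z')(v) = Rational(-50, 3) (Function('z')(v) = Add(Rational(4, 3), Mul(Rational(-1, 3), Mul(-18, -3))) = Add(Rational(4, 3), Mul(Rational(-1, 3), 54)) = Add(Rational(4, 3), -18) = Rational(-50, 3))
Mul(Add(Add(5848, Mul(-1, Function('f')(52, 11))), -9742), Pow(Add(30045, Function('z')(56)), -1)) = Mul(Add(Add(5848, Mul(-1, Pow(52, -1))), -9742), Pow(Add(30045, Rational(-50, 3)), -1)) = Mul(Add(Add(5848, Mul(-1, Rational(1, 52))), -9742), Pow(Rational(90085, 3), -1)) = Mul(Add(Add(5848, Rational(-1, 52)), -9742), Rational(3, 90085)) = Mul(Add(Rational(304095, 52), -9742), Rational(3, 90085)) = Mul(Rational(-202489, 52), Rational(3, 90085)) = Rational(-607467, 4684420)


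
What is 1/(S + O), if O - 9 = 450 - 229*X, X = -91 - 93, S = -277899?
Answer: -1/235304 ≈ -4.2498e-6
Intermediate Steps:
X = -184
O = 42595 (O = 9 + (450 - 229*(-184)) = 9 + (450 + 42136) = 9 + 42586 = 42595)
1/(S + O) = 1/(-277899 + 42595) = 1/(-235304) = -1/235304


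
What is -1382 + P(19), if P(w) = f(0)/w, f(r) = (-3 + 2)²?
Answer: -26257/19 ≈ -1381.9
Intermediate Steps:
f(r) = 1 (f(r) = (-1)² = 1)
P(w) = 1/w
-1382 + P(19) = -1382 + 1/19 = -26257/19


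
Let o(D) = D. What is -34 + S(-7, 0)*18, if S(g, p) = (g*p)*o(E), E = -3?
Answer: -34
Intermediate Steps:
S(g, p) = -3*g*p (S(g, p) = (g*p)*(-3) = -3*g*p)
-34 + S(-7, 0)*18 = -34 - 3*(-7)*0*18 = -34 + 0*18 = -34 + 0 = -34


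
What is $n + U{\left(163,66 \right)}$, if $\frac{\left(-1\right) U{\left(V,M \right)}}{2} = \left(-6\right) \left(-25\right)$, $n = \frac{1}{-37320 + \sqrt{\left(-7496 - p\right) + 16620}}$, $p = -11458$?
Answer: $- \frac{208914291360}{696380909} - \frac{\sqrt{20582}}{1392761818} \approx -300.0$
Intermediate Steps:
$n = \frac{1}{-37320 + \sqrt{20582}}$ ($n = \frac{1}{-37320 + \sqrt{\left(-7496 - -11458\right) + 16620}} = \frac{1}{-37320 + \sqrt{\left(-7496 + 11458\right) + 16620}} = \frac{1}{-37320 + \sqrt{3962 + 16620}} = \frac{1}{-37320 + \sqrt{20582}} \approx -2.6899 \cdot 10^{-5}$)
$U{\left(V,M \right)} = -300$ ($U{\left(V,M \right)} = - 2 \left(\left(-6\right) \left(-25\right)\right) = \left(-2\right) 150 = -300$)
$n + U{\left(163,66 \right)} = \left(- \frac{18660}{696380909} - \frac{\sqrt{20582}}{1392761818}\right) - 300 = - \frac{208914291360}{696380909} - \frac{\sqrt{20582}}{1392761818}$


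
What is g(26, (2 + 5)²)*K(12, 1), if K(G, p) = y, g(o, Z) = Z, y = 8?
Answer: 392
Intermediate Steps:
K(G, p) = 8
g(26, (2 + 5)²)*K(12, 1) = (2 + 5)²*8 = 7²*8 = 49*8 = 392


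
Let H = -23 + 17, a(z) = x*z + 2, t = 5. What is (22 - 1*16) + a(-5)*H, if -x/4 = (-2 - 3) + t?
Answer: -6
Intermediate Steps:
x = 0 (x = -4*((-2 - 3) + 5) = -4*(-5 + 5) = -4*0 = 0)
a(z) = 2 (a(z) = 0*z + 2 = 0 + 2 = 2)
H = -6
(22 - 1*16) + a(-5)*H = (22 - 1*16) + 2*(-6) = (22 - 16) - 12 = 6 - 12 = -6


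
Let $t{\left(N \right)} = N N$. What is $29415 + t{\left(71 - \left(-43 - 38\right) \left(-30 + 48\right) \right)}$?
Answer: $2367256$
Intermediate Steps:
$t{\left(N \right)} = N^{2}$
$29415 + t{\left(71 - \left(-43 - 38\right) \left(-30 + 48\right) \right)} = 29415 + \left(71 - \left(-43 - 38\right) \left(-30 + 48\right)\right)^{2} = 29415 + \left(71 - \left(-81\right) 18\right)^{2} = 29415 + \left(71 - -1458\right)^{2} = 29415 + \left(71 + 1458\right)^{2} = 29415 + 1529^{2} = 29415 + 2337841 = 2367256$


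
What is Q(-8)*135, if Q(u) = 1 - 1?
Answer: 0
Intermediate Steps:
Q(u) = 0
Q(-8)*135 = 0*135 = 0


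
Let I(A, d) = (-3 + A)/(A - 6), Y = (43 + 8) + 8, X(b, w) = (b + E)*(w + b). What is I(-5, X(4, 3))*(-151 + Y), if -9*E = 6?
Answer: -736/11 ≈ -66.909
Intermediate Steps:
E = -⅔ (E = -⅑*6 = -⅔ ≈ -0.66667)
X(b, w) = (-⅔ + b)*(b + w) (X(b, w) = (b - ⅔)*(w + b) = (-⅔ + b)*(b + w))
Y = 59 (Y = 51 + 8 = 59)
I(A, d) = (-3 + A)/(-6 + A)
I(-5, X(4, 3))*(-151 + Y) = ((-3 - 5)/(-6 - 5))*(-151 + 59) = (-8/(-11))*(-92) = -1/11*(-8)*(-92) = (8/11)*(-92) = -736/11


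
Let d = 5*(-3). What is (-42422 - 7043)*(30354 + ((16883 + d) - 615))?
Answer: -2305415255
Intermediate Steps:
d = -15
(-42422 - 7043)*(30354 + ((16883 + d) - 615)) = (-42422 - 7043)*(30354 + ((16883 - 15) - 615)) = -49465*(30354 + (16868 - 615)) = -49465*(30354 + 16253) = -49465*46607 = -2305415255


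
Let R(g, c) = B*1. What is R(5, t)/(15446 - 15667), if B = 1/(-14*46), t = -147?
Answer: 1/142324 ≈ 7.0262e-6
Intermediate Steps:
B = -1/644 (B = -1/14*1/46 = -1/644 ≈ -0.0015528)
R(g, c) = -1/644 (R(g, c) = -1/644*1 = -1/644)
R(5, t)/(15446 - 15667) = -1/(644*(15446 - 15667)) = -1/644/(-221) = -1/644*(-1/221) = 1/142324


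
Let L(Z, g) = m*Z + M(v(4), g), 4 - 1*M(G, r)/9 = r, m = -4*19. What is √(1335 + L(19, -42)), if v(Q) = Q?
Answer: √305 ≈ 17.464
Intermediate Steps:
m = -76
M(G, r) = 36 - 9*r
L(Z, g) = 36 - 76*Z - 9*g (L(Z, g) = -76*Z + (36 - 9*g) = 36 - 76*Z - 9*g)
√(1335 + L(19, -42)) = √(1335 + (36 - 76*19 - 9*(-42))) = √(1335 + (36 - 1444 + 378)) = √(1335 - 1030) = √305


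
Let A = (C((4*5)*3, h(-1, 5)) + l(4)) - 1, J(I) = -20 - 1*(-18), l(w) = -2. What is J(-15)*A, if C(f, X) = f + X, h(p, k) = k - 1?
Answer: -122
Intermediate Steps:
h(p, k) = -1 + k
C(f, X) = X + f
J(I) = -2 (J(I) = -20 + 18 = -2)
A = 61 (A = (((-1 + 5) + (4*5)*3) - 2) - 1 = ((4 + 20*3) - 2) - 1 = ((4 + 60) - 2) - 1 = (64 - 2) - 1 = 62 - 1 = 61)
J(-15)*A = -2*61 = -122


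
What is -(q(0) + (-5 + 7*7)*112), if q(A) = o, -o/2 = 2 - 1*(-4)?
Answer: -4916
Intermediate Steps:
o = -12 (o = -2*(2 - 1*(-4)) = -2*(2 + 4) = -2*6 = -12)
q(A) = -12
-(q(0) + (-5 + 7*7)*112) = -(-12 + (-5 + 7*7)*112) = -(-12 + (-5 + 49)*112) = -(-12 + 44*112) = -(-12 + 4928) = -1*4916 = -4916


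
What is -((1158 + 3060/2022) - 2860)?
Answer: 573064/337 ≈ 1700.5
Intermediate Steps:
-((1158 + 3060/2022) - 2860) = -((1158 + 3060*(1/2022)) - 2860) = -((1158 + 510/337) - 2860) = -(390756/337 - 2860) = -1*(-573064/337) = 573064/337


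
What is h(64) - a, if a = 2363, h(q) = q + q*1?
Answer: -2235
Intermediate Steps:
h(q) = 2*q (h(q) = q + q = 2*q)
h(64) - a = 2*64 - 1*2363 = 128 - 2363 = -2235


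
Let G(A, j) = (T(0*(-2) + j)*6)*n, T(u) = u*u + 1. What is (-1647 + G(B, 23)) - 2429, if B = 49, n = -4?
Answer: -16796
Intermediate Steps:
T(u) = 1 + u**2 (T(u) = u**2 + 1 = 1 + u**2)
G(A, j) = -24 - 24*j**2 (G(A, j) = ((1 + (0*(-2) + j)**2)*6)*(-4) = ((1 + (0 + j)**2)*6)*(-4) = ((1 + j**2)*6)*(-4) = (6 + 6*j**2)*(-4) = -24 - 24*j**2)
(-1647 + G(B, 23)) - 2429 = (-1647 + (-24 - 24*23**2)) - 2429 = (-1647 + (-24 - 24*529)) - 2429 = (-1647 + (-24 - 12696)) - 2429 = (-1647 - 12720) - 2429 = -14367 - 2429 = -16796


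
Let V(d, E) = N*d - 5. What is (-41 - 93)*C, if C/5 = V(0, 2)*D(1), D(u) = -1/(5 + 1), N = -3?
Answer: -1675/3 ≈ -558.33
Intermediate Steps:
V(d, E) = -5 - 3*d (V(d, E) = -3*d - 5 = -5 - 3*d)
D(u) = -⅙ (D(u) = -1/6 = -1*⅙ = -⅙)
C = 25/6 (C = 5*((-5 - 3*0)*(-⅙)) = 5*((-5 + 0)*(-⅙)) = 5*(-5*(-⅙)) = 5*(⅚) = 25/6 ≈ 4.1667)
(-41 - 93)*C = (-41 - 93)*(25/6) = -134*25/6 = -1675/3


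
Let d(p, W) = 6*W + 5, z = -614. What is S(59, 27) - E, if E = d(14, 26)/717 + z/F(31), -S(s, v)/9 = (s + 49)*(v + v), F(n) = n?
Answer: -1166215529/22227 ≈ -52468.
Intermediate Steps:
S(s, v) = -18*v*(49 + s) (S(s, v) = -9*(s + 49)*(v + v) = -9*(49 + s)*2*v = -18*v*(49 + s))
d(p, W) = 5 + 6*W
E = -435247/22227 (E = (5 + 6*26)/717 - 614/31 = (5 + 156)*(1/717) - 614*1/31 = 161*(1/717) - 614/31 = 161/717 - 614/31 = -435247/22227 ≈ -19.582)
S(59, 27) - E = -18*27*(49 + 59) - 1*(-435247/22227) = -18*27*108 + 435247/22227 = -52488 + 435247/22227 = -1166215529/22227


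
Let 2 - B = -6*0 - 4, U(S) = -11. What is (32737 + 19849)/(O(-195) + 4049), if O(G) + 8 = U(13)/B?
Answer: 315516/24235 ≈ 13.019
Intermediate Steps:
B = 6 (B = 2 - (-6*0 - 4) = 2 - (0 - 4) = 2 - 1*(-4) = 2 + 4 = 6)
O(G) = -59/6 (O(G) = -8 - 11/6 = -59/6)
(32737 + 19849)/(O(-195) + 4049) = (32737 + 19849)/(-59/6 + 4049) = 52586/(24235/6) = 52586*(6/24235) = 315516/24235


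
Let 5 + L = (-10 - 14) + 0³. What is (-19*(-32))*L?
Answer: -17632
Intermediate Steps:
L = -29 (L = -5 + ((-10 - 14) + 0³) = -5 + (-24 + 0) = -5 - 24 = -29)
(-19*(-32))*L = -19*(-32)*(-29) = 608*(-29) = -17632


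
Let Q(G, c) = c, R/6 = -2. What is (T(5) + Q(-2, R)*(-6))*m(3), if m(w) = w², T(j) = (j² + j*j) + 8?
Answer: 1170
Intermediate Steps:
R = -12 (R = 6*(-2) = -12)
T(j) = 8 + 2*j² (T(j) = (j² + j²) + 8 = 2*j² + 8 = 8 + 2*j²)
(T(5) + Q(-2, R)*(-6))*m(3) = ((8 + 2*5²) - 12*(-6))*3² = ((8 + 2*25) + 72)*9 = ((8 + 50) + 72)*9 = (58 + 72)*9 = 130*9 = 1170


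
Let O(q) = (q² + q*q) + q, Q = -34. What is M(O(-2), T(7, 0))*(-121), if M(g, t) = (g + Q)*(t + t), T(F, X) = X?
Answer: 0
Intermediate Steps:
O(q) = q + 2*q² (O(q) = (q² + q²) + q = 2*q² + q = q + 2*q²)
M(g, t) = 2*t*(-34 + g) (M(g, t) = (g - 34)*(t + t) = (-34 + g)*(2*t) = 2*t*(-34 + g))
M(O(-2), T(7, 0))*(-121) = (2*0*(-34 - 2*(1 + 2*(-2))))*(-121) = (2*0*(-34 - 2*(1 - 4)))*(-121) = (2*0*(-34 - 2*(-3)))*(-121) = (2*0*(-34 + 6))*(-121) = (2*0*(-28))*(-121) = 0*(-121) = 0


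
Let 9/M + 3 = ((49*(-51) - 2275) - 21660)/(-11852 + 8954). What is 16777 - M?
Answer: 148798949/8870 ≈ 16776.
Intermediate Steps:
M = 13041/8870 (M = 9/(-3 + ((49*(-51) - 2275) - 21660)/(-11852 + 8954)) = 9/(-3 + ((-2499 - 2275) - 21660)/(-2898)) = 9/(-3 + (-4774 - 21660)*(-1/2898)) = 9/(-3 - 26434*(-1/2898)) = 9/(-3 + 13217/1449) = 9/(8870/1449) = 9*(1449/8870) = 13041/8870 ≈ 1.4702)
16777 - M = 16777 - 1*13041/8870 = 16777 - 13041/8870 = 148798949/8870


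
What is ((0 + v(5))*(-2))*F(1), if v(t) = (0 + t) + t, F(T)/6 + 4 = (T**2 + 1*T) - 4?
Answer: 720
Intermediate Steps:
F(T) = -48 + 6*T + 6*T**2 (F(T) = -24 + 6*((T**2 + 1*T) - 4) = -24 + 6*((T**2 + T) - 4) = -24 + 6*((T + T**2) - 4) = -24 + 6*(-4 + T + T**2) = -24 + (-24 + 6*T + 6*T**2) = -48 + 6*T + 6*T**2)
v(t) = 2*t (v(t) = t + t = 2*t)
((0 + v(5))*(-2))*F(1) = ((0 + 2*5)*(-2))*(-48 + 6*1 + 6*1**2) = ((0 + 10)*(-2))*(-48 + 6 + 6*1) = (10*(-2))*(-48 + 6 + 6) = -20*(-36) = 720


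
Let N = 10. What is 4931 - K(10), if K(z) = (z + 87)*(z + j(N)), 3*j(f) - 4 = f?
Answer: 10525/3 ≈ 3508.3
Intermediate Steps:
j(f) = 4/3 + f/3
K(z) = (87 + z)*(14/3 + z) (K(z) = (z + 87)*(z + (4/3 + (⅓)*10)) = (87 + z)*(z + (4/3 + 10/3)) = (87 + z)*(z + 14/3) = (87 + z)*(14/3 + z))
4931 - K(10) = 4931 - (406 + 10² + (275/3)*10) = 4931 - (406 + 100 + 2750/3) = 4931 - 1*4268/3 = 4931 - 4268/3 = 10525/3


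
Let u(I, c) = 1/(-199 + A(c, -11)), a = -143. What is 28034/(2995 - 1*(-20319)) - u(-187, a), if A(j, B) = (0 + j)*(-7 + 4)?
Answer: 3212253/2681110 ≈ 1.1981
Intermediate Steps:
A(j, B) = -3*j (A(j, B) = j*(-3) = -3*j)
u(I, c) = 1/(-199 - 3*c)
28034/(2995 - 1*(-20319)) - u(-187, a) = 28034/(2995 - 1*(-20319)) - (-1)/(199 + 3*(-143)) = 28034/(2995 + 20319) - (-1)/(199 - 429) = 28034/23314 - (-1)/(-230) = 28034*(1/23314) - (-1)*(-1)/230 = 14017/11657 - 1*1/230 = 14017/11657 - 1/230 = 3212253/2681110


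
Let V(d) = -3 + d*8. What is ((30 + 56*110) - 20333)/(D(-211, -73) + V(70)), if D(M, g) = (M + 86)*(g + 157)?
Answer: 14143/9943 ≈ 1.4224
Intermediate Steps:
V(d) = -3 + 8*d
D(M, g) = (86 + M)*(157 + g)
((30 + 56*110) - 20333)/(D(-211, -73) + V(70)) = ((30 + 56*110) - 20333)/((13502 + 86*(-73) + 157*(-211) - 211*(-73)) + (-3 + 8*70)) = ((30 + 6160) - 20333)/((13502 - 6278 - 33127 + 15403) + (-3 + 560)) = (6190 - 20333)/(-10500 + 557) = -14143/(-9943) = -14143*(-1/9943) = 14143/9943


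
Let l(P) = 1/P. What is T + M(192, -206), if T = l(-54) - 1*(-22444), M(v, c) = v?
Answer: 1222343/54 ≈ 22636.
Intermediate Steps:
T = 1211975/54 (T = 1/(-54) - 1*(-22444) = -1/54 + 22444 = 1211975/54 ≈ 22444.)
T + M(192, -206) = 1211975/54 + 192 = 1222343/54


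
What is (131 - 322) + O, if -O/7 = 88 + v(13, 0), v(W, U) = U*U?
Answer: -807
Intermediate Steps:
v(W, U) = U**2
O = -616 (O = -7*(88 + 0**2) = -7*(88 + 0) = -7*88 = -616)
(131 - 322) + O = (131 - 322) - 616 = -191 - 616 = -807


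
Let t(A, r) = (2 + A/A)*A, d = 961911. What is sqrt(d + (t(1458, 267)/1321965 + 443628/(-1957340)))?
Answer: 18*sqrt(613503757207392350912690)/14375194295 ≈ 980.77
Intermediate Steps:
t(A, r) = 3*A (t(A, r) = (2 + 1)*A = 3*A)
sqrt(d + (t(1458, 267)/1321965 + 443628/(-1957340))) = sqrt(961911 + ((3*1458)/1321965 + 443628/(-1957340))) = sqrt(961911 + (4374*(1/1321965) + 443628*(-1/1957340))) = sqrt(961911 + (486/146885 - 110907/489335)) = sqrt(961911 - 3210551577/14375194295) = sqrt(13827654308946168/14375194295) = 18*sqrt(613503757207392350912690)/14375194295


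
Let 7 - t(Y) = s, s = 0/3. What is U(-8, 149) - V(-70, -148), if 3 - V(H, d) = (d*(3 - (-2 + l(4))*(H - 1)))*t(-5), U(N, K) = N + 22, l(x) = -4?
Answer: 438239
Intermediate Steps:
U(N, K) = 22 + N
s = 0 (s = 0*(⅓) = 0)
t(Y) = 7 (t(Y) = 7 - 1*0 = 7 + 0 = 7)
V(H, d) = 3 - 7*d*(-3 + 6*H) (V(H, d) = 3 - d*(3 - (-2 - 4)*(H - 1))*7 = 3 - d*(3 - (-6)*(-1 + H))*7 = 3 - d*(3 - (6 - 6*H))*7 = 3 - d*(3 + (-6 + 6*H))*7 = 3 - d*(-3 + 6*H)*7 = 3 - 7*d*(-3 + 6*H))
U(-8, 149) - V(-70, -148) = (22 - 8) - (3 + 21*(-148) - 42*(-70)*(-148)) = 14 - (3 - 3108 - 435120) = 14 - 1*(-438225) = 14 + 438225 = 438239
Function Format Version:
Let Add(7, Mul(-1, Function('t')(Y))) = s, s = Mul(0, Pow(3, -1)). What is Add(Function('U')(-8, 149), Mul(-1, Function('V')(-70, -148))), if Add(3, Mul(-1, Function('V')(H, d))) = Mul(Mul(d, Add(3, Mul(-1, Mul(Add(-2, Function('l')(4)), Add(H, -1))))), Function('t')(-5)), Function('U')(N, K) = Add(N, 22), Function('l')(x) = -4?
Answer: 438239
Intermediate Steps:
Function('U')(N, K) = Add(22, N)
s = 0 (s = Mul(0, Rational(1, 3)) = 0)
Function('t')(Y) = 7 (Function('t')(Y) = Add(7, Mul(-1, 0)) = Add(7, 0) = 7)
Function('V')(H, d) = Add(3, Mul(-7, d, Add(-3, Mul(6, H)))) (Function('V')(H, d) = Add(3, Mul(-1, Mul(Mul(d, Add(3, Mul(-1, Mul(Add(-2, -4), Add(H, -1))))), 7))) = Add(3, Mul(-1, Mul(Mul(d, Add(3, Mul(-1, Mul(-6, Add(-1, H))))), 7))) = Add(3, Mul(-1, Mul(Mul(d, Add(3, Mul(-1, Add(6, Mul(-6, H))))), 7))) = Add(3, Mul(-1, Mul(Mul(d, Add(3, Add(-6, Mul(6, H)))), 7))) = Add(3, Mul(-1, Mul(Mul(d, Add(-3, Mul(6, H))), 7))) = Add(3, Mul(-1, Mul(7, d, Add(-3, Mul(6, H))))) = Add(3, Mul(-7, d, Add(-3, Mul(6, H)))))
Add(Function('U')(-8, 149), Mul(-1, Function('V')(-70, -148))) = Add(Add(22, -8), Mul(-1, Add(3, Mul(21, -148), Mul(-42, -70, -148)))) = Add(14, Mul(-1, Add(3, -3108, -435120))) = Add(14, Mul(-1, -438225)) = Add(14, 438225) = 438239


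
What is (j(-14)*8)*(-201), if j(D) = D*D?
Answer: -315168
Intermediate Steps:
j(D) = D²
(j(-14)*8)*(-201) = ((-14)²*8)*(-201) = (196*8)*(-201) = 1568*(-201) = -315168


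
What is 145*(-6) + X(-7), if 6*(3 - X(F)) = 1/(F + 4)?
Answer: -15605/18 ≈ -866.94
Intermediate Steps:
X(F) = 3 - 1/(6*(4 + F)) (X(F) = 3 - 1/(6*(F + 4)) = 3 - 1/(6*(4 + F)))
145*(-6) + X(-7) = 145*(-6) + (71 + 18*(-7))/(6*(4 - 7)) = -870 + (⅙)*(71 - 126)/(-3) = -870 + (⅙)*(-⅓)*(-55) = -870 + 55/18 = -15605/18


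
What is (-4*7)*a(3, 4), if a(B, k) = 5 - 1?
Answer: -112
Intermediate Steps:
a(B, k) = 4
(-4*7)*a(3, 4) = -4*7*4 = -28*4 = -112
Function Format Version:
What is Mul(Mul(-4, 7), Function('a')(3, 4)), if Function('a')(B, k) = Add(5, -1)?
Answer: -112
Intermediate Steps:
Function('a')(B, k) = 4
Mul(Mul(-4, 7), Function('a')(3, 4)) = Mul(Mul(-4, 7), 4) = Mul(-28, 4) = -112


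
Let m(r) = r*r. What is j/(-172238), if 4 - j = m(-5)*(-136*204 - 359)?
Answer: -702579/172238 ≈ -4.0791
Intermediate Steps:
m(r) = r**2
j = 702579 (j = 4 - (-5)**2*(-136*204 - 359) = 4 - 25*(-27744 - 359) = 4 - 25*(-28103) = 4 - 1*(-702575) = 4 + 702575 = 702579)
j/(-172238) = 702579/(-172238) = 702579*(-1/172238) = -702579/172238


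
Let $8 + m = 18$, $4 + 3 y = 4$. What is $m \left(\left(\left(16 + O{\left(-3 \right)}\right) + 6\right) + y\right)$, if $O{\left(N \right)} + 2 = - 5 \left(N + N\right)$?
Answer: $500$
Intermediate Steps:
$y = 0$ ($y = - \frac{4}{3} + \frac{1}{3} \cdot 4 = - \frac{4}{3} + \frac{4}{3} = 0$)
$O{\left(N \right)} = -2 - 10 N$ ($O{\left(N \right)} = -2 - 5 \left(N + N\right) = -2 - 5 \cdot 2 N = -2 - 10 N$)
$m = 10$ ($m = -8 + 18 = 10$)
$m \left(\left(\left(16 + O{\left(-3 \right)}\right) + 6\right) + y\right) = 10 \left(\left(\left(16 - -28\right) + 6\right) + 0\right) = 10 \left(\left(\left(16 + \left(-2 + 30\right)\right) + 6\right) + 0\right) = 10 \left(\left(\left(16 + 28\right) + 6\right) + 0\right) = 10 \left(\left(44 + 6\right) + 0\right) = 10 \left(50 + 0\right) = 10 \cdot 50 = 500$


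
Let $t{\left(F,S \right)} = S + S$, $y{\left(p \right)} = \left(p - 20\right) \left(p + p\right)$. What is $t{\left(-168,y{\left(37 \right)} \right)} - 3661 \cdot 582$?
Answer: $-2128186$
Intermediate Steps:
$y{\left(p \right)} = 2 p \left(-20 + p\right)$ ($y{\left(p \right)} = \left(-20 + p\right) 2 p = 2 p \left(-20 + p\right)$)
$t{\left(F,S \right)} = 2 S$
$t{\left(-168,y{\left(37 \right)} \right)} - 3661 \cdot 582 = 2 \cdot 2 \cdot 37 \left(-20 + 37\right) - 3661 \cdot 582 = 2 \cdot 2 \cdot 37 \cdot 17 - 2130702 = 2 \cdot 1258 - 2130702 = 2516 - 2130702 = -2128186$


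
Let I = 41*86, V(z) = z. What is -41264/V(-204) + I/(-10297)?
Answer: 106044026/525147 ≈ 201.93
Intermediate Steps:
I = 3526
-41264/V(-204) + I/(-10297) = -41264/(-204) + 3526/(-10297) = -41264*(-1/204) + 3526*(-1/10297) = 10316/51 - 3526/10297 = 106044026/525147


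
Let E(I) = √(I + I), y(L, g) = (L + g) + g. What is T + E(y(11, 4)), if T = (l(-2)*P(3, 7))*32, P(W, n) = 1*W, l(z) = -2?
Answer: -192 + √38 ≈ -185.84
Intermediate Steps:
y(L, g) = L + 2*g
P(W, n) = W
E(I) = √2*√I (E(I) = √(2*I) = √2*√I)
T = -192 (T = -2*3*32 = -6*32 = -192)
T + E(y(11, 4)) = -192 + √2*√(11 + 2*4) = -192 + √2*√(11 + 8) = -192 + √2*√19 = -192 + √38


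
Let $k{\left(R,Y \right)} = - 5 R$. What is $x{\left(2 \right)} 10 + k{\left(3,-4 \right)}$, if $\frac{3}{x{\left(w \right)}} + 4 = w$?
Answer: $-30$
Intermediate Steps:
$x{\left(w \right)} = \frac{3}{-4 + w}$
$x{\left(2 \right)} 10 + k{\left(3,-4 \right)} = \frac{3}{-4 + 2} \cdot 10 - 15 = \frac{3}{-2} \cdot 10 - 15 = 3 \left(- \frac{1}{2}\right) 10 - 15 = \left(- \frac{3}{2}\right) 10 - 15 = -15 - 15 = -30$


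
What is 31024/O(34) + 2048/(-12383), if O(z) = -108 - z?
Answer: -192230504/879193 ≈ -218.64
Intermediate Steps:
31024/O(34) + 2048/(-12383) = 31024/(-108 - 1*34) + 2048/(-12383) = 31024/(-108 - 34) + 2048*(-1/12383) = 31024/(-142) - 2048/12383 = 31024*(-1/142) - 2048/12383 = -15512/71 - 2048/12383 = -192230504/879193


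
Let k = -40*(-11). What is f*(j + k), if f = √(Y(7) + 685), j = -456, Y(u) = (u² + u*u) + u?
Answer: -16*√790 ≈ -449.71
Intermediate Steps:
Y(u) = u + 2*u² (Y(u) = (u² + u²) + u = 2*u² + u = u + 2*u²)
k = 440
f = √790 (f = √(7*(1 + 2*7) + 685) = √(7*(1 + 14) + 685) = √(7*15 + 685) = √(105 + 685) = √790 ≈ 28.107)
f*(j + k) = √790*(-456 + 440) = √790*(-16) = -16*√790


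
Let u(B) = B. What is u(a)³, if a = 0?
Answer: 0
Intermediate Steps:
u(a)³ = 0³ = 0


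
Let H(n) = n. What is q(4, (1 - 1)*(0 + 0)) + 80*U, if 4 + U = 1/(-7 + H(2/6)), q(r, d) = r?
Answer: -328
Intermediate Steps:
U = -83/20 (U = -4 + 1/(-7 + 2/6) = -4 + 1/(-7 + 2*(1/6)) = -4 + 1/(-7 + 1/3) = -4 + 1/(-20/3) = -4 - 3/20 = -83/20 ≈ -4.1500)
q(4, (1 - 1)*(0 + 0)) + 80*U = 4 + 80*(-83/20) = 4 - 332 = -328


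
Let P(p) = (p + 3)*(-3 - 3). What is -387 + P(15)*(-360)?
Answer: 38493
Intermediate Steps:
P(p) = -18 - 6*p (P(p) = (3 + p)*(-6) = -18 - 6*p)
-387 + P(15)*(-360) = -387 + (-18 - 6*15)*(-360) = -387 + (-18 - 90)*(-360) = -387 - 108*(-360) = -387 + 38880 = 38493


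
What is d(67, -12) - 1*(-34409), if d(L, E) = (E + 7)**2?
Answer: 34434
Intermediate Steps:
d(L, E) = (7 + E)**2
d(67, -12) - 1*(-34409) = (7 - 12)**2 - 1*(-34409) = (-5)**2 + 34409 = 25 + 34409 = 34434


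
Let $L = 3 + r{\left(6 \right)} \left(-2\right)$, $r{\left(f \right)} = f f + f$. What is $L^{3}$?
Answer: $-531441$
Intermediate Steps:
$r{\left(f \right)} = f + f^{2}$ ($r{\left(f \right)} = f^{2} + f = f + f^{2}$)
$L = -81$ ($L = 3 + 6 \left(1 + 6\right) \left(-2\right) = 3 + 6 \cdot 7 \left(-2\right) = 3 + 42 \left(-2\right) = 3 - 84 = -81$)
$L^{3} = \left(-81\right)^{3} = -531441$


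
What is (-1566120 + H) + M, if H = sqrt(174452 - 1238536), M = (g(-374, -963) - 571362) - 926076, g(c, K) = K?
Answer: -3064521 + 14*I*sqrt(5429) ≈ -3.0645e+6 + 1031.5*I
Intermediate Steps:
M = -1498401 (M = (-963 - 571362) - 926076 = -572325 - 926076 = -1498401)
H = 14*I*sqrt(5429) (H = sqrt(-1064084) = 14*I*sqrt(5429) ≈ 1031.5*I)
(-1566120 + H) + M = (-1566120 + 14*I*sqrt(5429)) - 1498401 = -3064521 + 14*I*sqrt(5429)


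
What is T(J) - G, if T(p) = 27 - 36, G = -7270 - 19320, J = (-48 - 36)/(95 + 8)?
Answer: 26581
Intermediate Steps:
J = -84/103 ≈ -0.81553
G = -26590
T(p) = -9
T(J) - G = -9 - 1*(-26590) = -9 + 26590 = 26581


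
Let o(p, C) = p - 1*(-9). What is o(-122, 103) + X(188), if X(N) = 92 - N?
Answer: -209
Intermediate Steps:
o(p, C) = 9 + p (o(p, C) = p + 9 = 9 + p)
o(-122, 103) + X(188) = (9 - 122) + (92 - 1*188) = -113 + (92 - 188) = -113 - 96 = -209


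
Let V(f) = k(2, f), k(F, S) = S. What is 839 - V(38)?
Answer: 801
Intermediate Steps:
V(f) = f
839 - V(38) = 839 - 1*38 = 839 - 38 = 801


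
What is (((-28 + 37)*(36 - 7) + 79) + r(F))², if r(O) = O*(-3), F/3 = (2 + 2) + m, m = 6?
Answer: 62500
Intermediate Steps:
F = 30 (F = 3*((2 + 2) + 6) = 3*(4 + 6) = 3*10 = 30)
r(O) = -3*O
(((-28 + 37)*(36 - 7) + 79) + r(F))² = (((-28 + 37)*(36 - 7) + 79) - 3*30)² = ((9*29 + 79) - 90)² = ((261 + 79) - 90)² = (340 - 90)² = 250² = 62500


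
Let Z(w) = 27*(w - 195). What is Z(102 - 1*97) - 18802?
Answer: -23932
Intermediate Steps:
Z(w) = -5265 + 27*w (Z(w) = 27*(-195 + w) = -5265 + 27*w)
Z(102 - 1*97) - 18802 = (-5265 + 27*(102 - 1*97)) - 18802 = (-5265 + 27*(102 - 97)) - 18802 = (-5265 + 27*5) - 18802 = (-5265 + 135) - 18802 = -5130 - 18802 = -23932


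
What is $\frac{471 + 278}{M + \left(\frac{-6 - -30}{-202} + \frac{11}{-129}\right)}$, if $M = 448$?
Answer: $\frac{9758721}{5834333} \approx 1.6726$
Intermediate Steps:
$\frac{471 + 278}{M + \left(\frac{-6 - -30}{-202} + \frac{11}{-129}\right)} = \frac{471 + 278}{448 + \left(\frac{-6 - -30}{-202} + \frac{11}{-129}\right)} = \frac{749}{448 + \left(\left(-6 + 30\right) \left(- \frac{1}{202}\right) + 11 \left(- \frac{1}{129}\right)\right)} = \frac{749}{448 + \left(24 \left(- \frac{1}{202}\right) - \frac{11}{129}\right)} = \frac{749}{448 - \frac{2659}{13029}} = \frac{749}{\frac{5834333}{13029}} = 749 \cdot \frac{13029}{5834333} = \frac{9758721}{5834333}$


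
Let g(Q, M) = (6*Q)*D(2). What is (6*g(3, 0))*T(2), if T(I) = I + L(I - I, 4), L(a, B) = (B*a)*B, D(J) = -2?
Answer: -432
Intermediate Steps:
L(a, B) = a*B**2
g(Q, M) = -12*Q (g(Q, M) = (6*Q)*(-2) = -12*Q)
T(I) = I (T(I) = I + (I - I)*4**2 = I + 0*16 = I + 0 = I)
(6*g(3, 0))*T(2) = (6*(-12*3))*2 = (6*(-36))*2 = -216*2 = -432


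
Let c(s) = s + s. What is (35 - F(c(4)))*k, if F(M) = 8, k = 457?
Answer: 12339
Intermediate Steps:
c(s) = 2*s
(35 - F(c(4)))*k = (35 - 1*8)*457 = (35 - 8)*457 = 27*457 = 12339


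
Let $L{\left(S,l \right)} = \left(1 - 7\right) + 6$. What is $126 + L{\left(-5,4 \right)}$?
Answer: $126$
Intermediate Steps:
$L{\left(S,l \right)} = 0$ ($L{\left(S,l \right)} = -6 + 6 = 0$)
$126 + L{\left(-5,4 \right)} = 126 + 0 = 126$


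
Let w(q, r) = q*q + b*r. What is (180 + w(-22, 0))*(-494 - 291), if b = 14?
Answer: -521240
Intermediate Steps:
w(q, r) = q² + 14*r (w(q, r) = q*q + 14*r = q² + 14*r)
(180 + w(-22, 0))*(-494 - 291) = (180 + ((-22)² + 14*0))*(-494 - 291) = (180 + (484 + 0))*(-785) = (180 + 484)*(-785) = 664*(-785) = -521240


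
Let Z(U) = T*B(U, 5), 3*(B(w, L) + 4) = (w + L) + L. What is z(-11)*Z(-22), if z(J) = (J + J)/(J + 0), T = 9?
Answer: -144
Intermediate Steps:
B(w, L) = -4 + w/3 + 2*L/3 (B(w, L) = -4 + ((w + L) + L)/3 = -4 + ((L + w) + L)/3 = -4 + (w + 2*L)/3 = -4 + (w/3 + 2*L/3) = -4 + w/3 + 2*L/3)
Z(U) = -6 + 3*U (Z(U) = 9*(-4 + U/3 + (⅔)*5) = 9*(-4 + U/3 + 10/3) = 9*(-⅔ + U/3) = -6 + 3*U)
z(J) = 2 (z(J) = (2*J)/J = 2)
z(-11)*Z(-22) = 2*(-6 + 3*(-22)) = 2*(-6 - 66) = 2*(-72) = -144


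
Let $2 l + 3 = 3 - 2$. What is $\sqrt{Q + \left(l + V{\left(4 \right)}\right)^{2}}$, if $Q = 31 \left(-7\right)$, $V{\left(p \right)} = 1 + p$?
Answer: $i \sqrt{201} \approx 14.177 i$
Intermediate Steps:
$Q = -217$
$l = -1$ ($l = - \frac{3}{2} + \frac{3 - 2}{2} = - \frac{3}{2} + \frac{1}{2} \cdot 1 = - \frac{3}{2} + \frac{1}{2} = -1$)
$\sqrt{Q + \left(l + V{\left(4 \right)}\right)^{2}} = \sqrt{-217 + \left(-1 + \left(1 + 4\right)\right)^{2}} = \sqrt{-217 + \left(-1 + 5\right)^{2}} = \sqrt{-217 + 4^{2}} = \sqrt{-217 + 16} = \sqrt{-201} = i \sqrt{201}$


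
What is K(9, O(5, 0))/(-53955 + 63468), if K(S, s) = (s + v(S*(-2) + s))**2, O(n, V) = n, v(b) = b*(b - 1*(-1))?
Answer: 3703/1359 ≈ 2.7248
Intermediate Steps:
v(b) = b*(1 + b) (v(b) = b*(b + 1) = b*(1 + b))
K(S, s) = (s + (s - 2*S)*(1 + s - 2*S))**2 (K(S, s) = (s + (S*(-2) + s)*(1 + (S*(-2) + s)))**2 = (s + (-2*S + s)*(1 + (-2*S + s)))**2 = (s + (s - 2*S)*(1 + (s - 2*S)))**2 = (s + (s - 2*S)*(1 + s - 2*S))**2)
K(9, O(5, 0))/(-53955 + 63468) = (5 - (-1*5 + 2*9)*(1 + 5 - 2*9))**2/(-53955 + 63468) = (5 - (-5 + 18)*(1 + 5 - 18))**2/9513 = (5 - 1*13*(-12))**2*(1/9513) = (5 + 156)**2*(1/9513) = 161**2*(1/9513) = 25921*(1/9513) = 3703/1359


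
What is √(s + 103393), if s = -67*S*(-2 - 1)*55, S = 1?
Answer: 4*√7153 ≈ 338.30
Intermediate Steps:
s = 11055 (s = -67*(-2 - 1)*55 = -67*(-3)*55 = 201*55 = 11055)
√(s + 103393) = √(11055 + 103393) = √114448 = 4*√7153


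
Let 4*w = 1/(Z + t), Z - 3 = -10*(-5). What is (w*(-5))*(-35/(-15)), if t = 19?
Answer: -35/864 ≈ -0.040509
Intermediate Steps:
Z = 53 (Z = 3 - 10*(-5) = 3 + 50 = 53)
w = 1/288 (w = 1/(4*(53 + 19)) = (¼)/72 = (¼)*(1/72) = 1/288 ≈ 0.0034722)
(w*(-5))*(-35/(-15)) = ((1/288)*(-5))*(-35/(-15)) = -(-175)*(-1)/(288*15) = -5/288*7/3 = -35/864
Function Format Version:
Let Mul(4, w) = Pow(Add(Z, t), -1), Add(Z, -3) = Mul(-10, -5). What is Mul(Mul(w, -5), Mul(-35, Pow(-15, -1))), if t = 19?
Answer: Rational(-35, 864) ≈ -0.040509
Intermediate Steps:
Z = 53 (Z = Add(3, Mul(-10, -5)) = Add(3, 50) = 53)
w = Rational(1, 288) (w = Mul(Rational(1, 4), Pow(Add(53, 19), -1)) = Mul(Rational(1, 4), Pow(72, -1)) = Mul(Rational(1, 4), Rational(1, 72)) = Rational(1, 288) ≈ 0.0034722)
Mul(Mul(w, -5), Mul(-35, Pow(-15, -1))) = Mul(Mul(Rational(1, 288), -5), Mul(-35, Pow(-15, -1))) = Mul(Rational(-5, 288), Mul(-35, Rational(-1, 15))) = Mul(Rational(-5, 288), Rational(7, 3)) = Rational(-35, 864)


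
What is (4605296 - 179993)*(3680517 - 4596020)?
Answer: -4051378172409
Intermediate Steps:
(4605296 - 179993)*(3680517 - 4596020) = 4425303*(-915503) = -4051378172409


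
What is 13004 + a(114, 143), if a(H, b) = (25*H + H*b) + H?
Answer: 32270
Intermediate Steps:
a(H, b) = 26*H + H*b
13004 + a(114, 143) = 13004 + 114*(26 + 143) = 13004 + 114*169 = 13004 + 19266 = 32270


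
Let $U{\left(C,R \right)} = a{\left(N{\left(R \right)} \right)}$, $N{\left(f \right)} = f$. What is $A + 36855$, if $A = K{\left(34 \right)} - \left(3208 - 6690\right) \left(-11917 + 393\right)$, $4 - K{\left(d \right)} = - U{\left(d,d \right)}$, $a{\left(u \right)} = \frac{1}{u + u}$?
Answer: $- \frac{2726100211}{68} \approx -4.009 \cdot 10^{7}$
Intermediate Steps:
$a{\left(u \right)} = \frac{1}{2 u}$
$U{\left(C,R \right)} = \frac{1}{2 R}$
$K{\left(d \right)} = 4 + \frac{1}{2 d}$ ($K{\left(d \right)} = 4 - - \frac{1}{2 d} = 4 + \frac{1}{2 d}$)
$A = - \frac{2728606351}{68}$ ($A = \left(4 + \frac{1}{2 \cdot 34}\right) - \left(3208 - 6690\right) \left(-11917 + 393\right) = \left(4 + \frac{1}{2} \cdot \frac{1}{34}\right) - \left(-3482\right) \left(-11524\right) = \left(4 + \frac{1}{68}\right) - 40126568 = \frac{273}{68} - 40126568 = - \frac{2728606351}{68} \approx -4.0127 \cdot 10^{7}$)
$A + 36855 = - \frac{2728606351}{68} + 36855 = - \frac{2726100211}{68}$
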